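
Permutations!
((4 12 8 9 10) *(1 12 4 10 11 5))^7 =((1 12 8 9 11 5))^7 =(1 12 8 9 11 5)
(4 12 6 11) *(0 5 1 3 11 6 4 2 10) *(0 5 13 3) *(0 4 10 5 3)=(0 13)(1 4 12 10 3 11 2 5)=[13, 4, 5, 11, 12, 1, 6, 7, 8, 9, 3, 2, 10, 0]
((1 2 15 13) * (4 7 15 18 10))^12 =(1 4)(2 7)(10 13)(15 18)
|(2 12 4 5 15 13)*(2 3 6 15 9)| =20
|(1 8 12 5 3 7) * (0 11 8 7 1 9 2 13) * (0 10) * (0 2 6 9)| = 24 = |(0 11 8 12 5 3 1 7)(2 13 10)(6 9)|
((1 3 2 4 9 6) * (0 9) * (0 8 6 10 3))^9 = (10)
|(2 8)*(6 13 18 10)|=4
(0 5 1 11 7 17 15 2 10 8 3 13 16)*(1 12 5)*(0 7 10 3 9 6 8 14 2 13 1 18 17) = [18, 11, 3, 1, 4, 12, 8, 0, 9, 6, 14, 10, 5, 16, 2, 13, 7, 15, 17] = (0 18 17 15 13 16 7)(1 11 10 14 2 3)(5 12)(6 8 9)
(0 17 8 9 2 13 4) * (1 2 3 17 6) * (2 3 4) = (0 6 1 3 17 8 9 4)(2 13) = [6, 3, 13, 17, 0, 5, 1, 7, 9, 4, 10, 11, 12, 2, 14, 15, 16, 8]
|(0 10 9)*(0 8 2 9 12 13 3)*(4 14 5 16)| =|(0 10 12 13 3)(2 9 8)(4 14 5 16)| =60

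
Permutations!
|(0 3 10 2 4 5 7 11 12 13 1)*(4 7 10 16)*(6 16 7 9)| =|(0 3 7 11 12 13 1)(2 9 6 16 4 5 10)| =7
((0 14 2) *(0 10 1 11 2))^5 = ((0 14)(1 11 2 10))^5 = (0 14)(1 11 2 10)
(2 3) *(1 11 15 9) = (1 11 15 9)(2 3) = [0, 11, 3, 2, 4, 5, 6, 7, 8, 1, 10, 15, 12, 13, 14, 9]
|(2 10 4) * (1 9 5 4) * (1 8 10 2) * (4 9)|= |(1 4)(5 9)(8 10)|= 2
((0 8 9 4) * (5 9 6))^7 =(0 8 6 5 9 4)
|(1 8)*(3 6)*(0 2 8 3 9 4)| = 8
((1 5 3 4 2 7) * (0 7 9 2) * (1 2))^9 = (0 7 2 9 1 5 3 4)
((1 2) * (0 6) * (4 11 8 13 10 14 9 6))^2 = (0 11 13 14 6 4 8 10 9)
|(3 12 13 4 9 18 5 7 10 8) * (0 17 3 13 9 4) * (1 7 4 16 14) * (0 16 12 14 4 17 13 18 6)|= 63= |(0 13 16 4 12 9 6)(1 7 10 8 18 5 17 3 14)|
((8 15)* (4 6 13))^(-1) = (4 13 6)(8 15)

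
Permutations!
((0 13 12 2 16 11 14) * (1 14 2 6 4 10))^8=((0 13 12 6 4 10 1 14)(2 16 11))^8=(2 11 16)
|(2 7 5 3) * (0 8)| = 4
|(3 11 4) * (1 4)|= |(1 4 3 11)|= 4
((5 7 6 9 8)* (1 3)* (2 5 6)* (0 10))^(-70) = ((0 10)(1 3)(2 5 7)(6 9 8))^(-70) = (10)(2 7 5)(6 8 9)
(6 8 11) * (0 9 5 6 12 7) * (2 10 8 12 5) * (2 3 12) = (0 9 3 12 7)(2 10 8 11 5 6) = [9, 1, 10, 12, 4, 6, 2, 0, 11, 3, 8, 5, 7]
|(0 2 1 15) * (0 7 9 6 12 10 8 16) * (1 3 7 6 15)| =11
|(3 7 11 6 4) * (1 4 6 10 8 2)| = 8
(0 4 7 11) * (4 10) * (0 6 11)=(0 10 4 7)(6 11)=[10, 1, 2, 3, 7, 5, 11, 0, 8, 9, 4, 6]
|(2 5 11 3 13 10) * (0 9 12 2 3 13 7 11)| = 5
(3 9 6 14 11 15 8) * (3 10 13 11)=(3 9 6 14)(8 10 13 11 15)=[0, 1, 2, 9, 4, 5, 14, 7, 10, 6, 13, 15, 12, 11, 3, 8]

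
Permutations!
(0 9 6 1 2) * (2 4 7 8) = (0 9 6 1 4 7 8 2) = [9, 4, 0, 3, 7, 5, 1, 8, 2, 6]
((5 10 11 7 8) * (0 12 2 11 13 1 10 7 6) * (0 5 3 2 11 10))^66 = ((0 12 11 6 5 7 8 3 2 10 13 1))^66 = (0 8)(1 7)(2 11)(3 12)(5 13)(6 10)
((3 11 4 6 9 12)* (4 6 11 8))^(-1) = ((3 8 4 11 6 9 12))^(-1) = (3 12 9 6 11 4 8)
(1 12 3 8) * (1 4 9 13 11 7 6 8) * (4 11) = [0, 12, 2, 1, 9, 5, 8, 6, 11, 13, 10, 7, 3, 4] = (1 12 3)(4 9 13)(6 8 11 7)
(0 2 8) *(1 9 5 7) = (0 2 8)(1 9 5 7) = [2, 9, 8, 3, 4, 7, 6, 1, 0, 5]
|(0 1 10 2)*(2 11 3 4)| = 7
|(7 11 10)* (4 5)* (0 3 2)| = 6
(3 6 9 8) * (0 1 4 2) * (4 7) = [1, 7, 0, 6, 2, 5, 9, 4, 3, 8] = (0 1 7 4 2)(3 6 9 8)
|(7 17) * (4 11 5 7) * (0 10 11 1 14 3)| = 10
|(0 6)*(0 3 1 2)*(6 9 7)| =7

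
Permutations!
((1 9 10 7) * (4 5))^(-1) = (1 7 10 9)(4 5)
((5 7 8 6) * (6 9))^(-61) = ((5 7 8 9 6))^(-61) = (5 6 9 8 7)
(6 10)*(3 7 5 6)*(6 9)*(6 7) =[0, 1, 2, 6, 4, 9, 10, 5, 8, 7, 3] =(3 6 10)(5 9 7)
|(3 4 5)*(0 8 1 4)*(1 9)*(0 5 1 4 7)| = 6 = |(0 8 9 4 1 7)(3 5)|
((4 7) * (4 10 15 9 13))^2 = (4 10 9)(7 15 13)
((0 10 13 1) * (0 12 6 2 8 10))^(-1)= (1 13 10 8 2 6 12)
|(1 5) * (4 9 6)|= 6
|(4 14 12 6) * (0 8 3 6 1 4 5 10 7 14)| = |(0 8 3 6 5 10 7 14 12 1 4)| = 11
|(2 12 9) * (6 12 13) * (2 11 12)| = 3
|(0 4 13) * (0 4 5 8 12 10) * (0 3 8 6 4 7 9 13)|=12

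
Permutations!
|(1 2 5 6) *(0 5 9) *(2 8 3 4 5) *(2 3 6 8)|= 9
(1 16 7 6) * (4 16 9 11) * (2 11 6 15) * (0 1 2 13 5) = (0 1 9 6 2 11 4 16 7 15 13 5) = [1, 9, 11, 3, 16, 0, 2, 15, 8, 6, 10, 4, 12, 5, 14, 13, 7]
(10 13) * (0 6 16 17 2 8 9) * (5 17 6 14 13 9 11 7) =(0 14 13 10 9)(2 8 11 7 5 17)(6 16) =[14, 1, 8, 3, 4, 17, 16, 5, 11, 0, 9, 7, 12, 10, 13, 15, 6, 2]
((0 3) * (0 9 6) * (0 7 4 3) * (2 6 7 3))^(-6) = (9)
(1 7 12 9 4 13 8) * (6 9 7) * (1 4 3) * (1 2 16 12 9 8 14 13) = (1 6 8 4)(2 16 12 7 9 3)(13 14) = [0, 6, 16, 2, 1, 5, 8, 9, 4, 3, 10, 11, 7, 14, 13, 15, 12]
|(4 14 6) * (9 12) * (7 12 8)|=|(4 14 6)(7 12 9 8)|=12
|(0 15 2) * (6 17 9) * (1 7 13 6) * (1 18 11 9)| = 15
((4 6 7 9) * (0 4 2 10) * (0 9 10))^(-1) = ((0 4 6 7 10 9 2))^(-1) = (0 2 9 10 7 6 4)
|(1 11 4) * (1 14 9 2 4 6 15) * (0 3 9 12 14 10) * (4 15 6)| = |(0 3 9 2 15 1 11 4 10)(12 14)| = 18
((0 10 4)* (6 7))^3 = (10)(6 7) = ((0 10 4)(6 7))^3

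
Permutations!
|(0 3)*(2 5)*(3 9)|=6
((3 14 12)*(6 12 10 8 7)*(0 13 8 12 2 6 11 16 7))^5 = ((0 13 8)(2 6)(3 14 10 12)(7 11 16))^5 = (0 8 13)(2 6)(3 14 10 12)(7 16 11)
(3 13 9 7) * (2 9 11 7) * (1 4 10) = (1 4 10)(2 9)(3 13 11 7) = [0, 4, 9, 13, 10, 5, 6, 3, 8, 2, 1, 7, 12, 11]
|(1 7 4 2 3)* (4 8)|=|(1 7 8 4 2 3)|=6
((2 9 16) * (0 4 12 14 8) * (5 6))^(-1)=(0 8 14 12 4)(2 16 9)(5 6)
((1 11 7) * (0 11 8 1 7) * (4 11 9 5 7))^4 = ((0 9 5 7 4 11)(1 8))^4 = (0 4 5)(7 9 11)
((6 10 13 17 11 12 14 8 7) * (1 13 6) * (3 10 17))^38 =((1 13 3 10 6 17 11 12 14 8 7))^38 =(1 17 7 6 8 10 14 3 12 13 11)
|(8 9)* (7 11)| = 2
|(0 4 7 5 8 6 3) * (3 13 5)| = 4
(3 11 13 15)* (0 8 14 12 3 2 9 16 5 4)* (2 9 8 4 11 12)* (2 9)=[4, 1, 8, 12, 0, 11, 6, 7, 14, 16, 10, 13, 3, 15, 9, 2, 5]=(0 4)(2 8 14 9 16 5 11 13 15)(3 12)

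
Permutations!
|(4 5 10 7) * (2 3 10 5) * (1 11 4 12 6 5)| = 10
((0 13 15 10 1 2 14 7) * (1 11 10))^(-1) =(0 7 14 2 1 15 13)(10 11) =((0 13 15 1 2 14 7)(10 11))^(-1)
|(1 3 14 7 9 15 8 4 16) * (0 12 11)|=|(0 12 11)(1 3 14 7 9 15 8 4 16)|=9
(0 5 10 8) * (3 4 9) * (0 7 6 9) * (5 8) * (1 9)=(0 8 7 6 1 9 3 4)(5 10)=[8, 9, 2, 4, 0, 10, 1, 6, 7, 3, 5]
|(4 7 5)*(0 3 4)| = 5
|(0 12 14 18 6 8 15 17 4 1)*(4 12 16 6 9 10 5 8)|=45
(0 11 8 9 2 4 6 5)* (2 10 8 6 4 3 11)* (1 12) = (0 2 3 11 6 5)(1 12)(8 9 10) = [2, 12, 3, 11, 4, 0, 5, 7, 9, 10, 8, 6, 1]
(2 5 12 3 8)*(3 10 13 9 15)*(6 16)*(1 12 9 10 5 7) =[0, 12, 7, 8, 4, 9, 16, 1, 2, 15, 13, 11, 5, 10, 14, 3, 6] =(1 12 5 9 15 3 8 2 7)(6 16)(10 13)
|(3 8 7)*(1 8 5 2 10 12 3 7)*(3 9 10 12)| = |(1 8)(2 12 9 10 3 5)| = 6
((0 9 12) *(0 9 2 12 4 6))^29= (0 6 4 9 12 2)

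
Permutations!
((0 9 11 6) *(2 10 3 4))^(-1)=(0 6 11 9)(2 4 3 10)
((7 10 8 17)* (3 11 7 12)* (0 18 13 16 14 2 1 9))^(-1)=(0 9 1 2 14 16 13 18)(3 12 17 8 10 7 11)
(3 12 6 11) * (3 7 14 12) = (6 11 7 14 12) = [0, 1, 2, 3, 4, 5, 11, 14, 8, 9, 10, 7, 6, 13, 12]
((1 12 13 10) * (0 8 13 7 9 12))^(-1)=((0 8 13 10 1)(7 9 12))^(-1)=(0 1 10 13 8)(7 12 9)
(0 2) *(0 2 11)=(0 11)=[11, 1, 2, 3, 4, 5, 6, 7, 8, 9, 10, 0]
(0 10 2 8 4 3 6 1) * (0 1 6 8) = (0 10 2)(3 8 4) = [10, 1, 0, 8, 3, 5, 6, 7, 4, 9, 2]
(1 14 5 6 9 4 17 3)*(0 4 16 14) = (0 4 17 3 1)(5 6 9 16 14) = [4, 0, 2, 1, 17, 6, 9, 7, 8, 16, 10, 11, 12, 13, 5, 15, 14, 3]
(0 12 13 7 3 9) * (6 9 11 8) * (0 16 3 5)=(0 12 13 7 5)(3 11 8 6 9 16)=[12, 1, 2, 11, 4, 0, 9, 5, 6, 16, 10, 8, 13, 7, 14, 15, 3]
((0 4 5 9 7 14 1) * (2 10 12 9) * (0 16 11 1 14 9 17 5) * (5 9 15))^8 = (17)(1 11 16)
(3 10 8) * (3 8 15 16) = (3 10 15 16) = [0, 1, 2, 10, 4, 5, 6, 7, 8, 9, 15, 11, 12, 13, 14, 16, 3]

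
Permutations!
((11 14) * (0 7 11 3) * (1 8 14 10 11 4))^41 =(0 3 14 8 1 4 7)(10 11)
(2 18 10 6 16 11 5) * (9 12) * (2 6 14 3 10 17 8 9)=[0, 1, 18, 10, 4, 6, 16, 7, 9, 12, 14, 5, 2, 13, 3, 15, 11, 8, 17]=(2 18 17 8 9 12)(3 10 14)(5 6 16 11)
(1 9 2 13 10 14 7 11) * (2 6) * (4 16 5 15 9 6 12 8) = (1 6 2 13 10 14 7 11)(4 16 5 15 9 12 8) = [0, 6, 13, 3, 16, 15, 2, 11, 4, 12, 14, 1, 8, 10, 7, 9, 5]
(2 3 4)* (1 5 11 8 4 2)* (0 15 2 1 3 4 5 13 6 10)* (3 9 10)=(0 15 2 4 9 10)(1 13 6 3)(5 11 8)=[15, 13, 4, 1, 9, 11, 3, 7, 5, 10, 0, 8, 12, 6, 14, 2]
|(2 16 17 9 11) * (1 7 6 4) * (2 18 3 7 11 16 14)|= |(1 11 18 3 7 6 4)(2 14)(9 16 17)|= 42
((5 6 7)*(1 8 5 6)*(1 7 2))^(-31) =(1 2 6 7 5 8) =((1 8 5 7 6 2))^(-31)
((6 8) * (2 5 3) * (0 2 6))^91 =((0 2 5 3 6 8))^91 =(0 2 5 3 6 8)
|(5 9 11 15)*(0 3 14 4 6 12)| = 12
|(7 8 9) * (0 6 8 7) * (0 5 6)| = 4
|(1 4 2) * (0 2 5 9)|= 6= |(0 2 1 4 5 9)|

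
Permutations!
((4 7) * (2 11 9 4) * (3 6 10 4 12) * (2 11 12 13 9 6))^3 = ((2 12 3)(4 7 11 6 10)(9 13))^3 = (4 6 7 10 11)(9 13)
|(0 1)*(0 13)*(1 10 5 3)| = 6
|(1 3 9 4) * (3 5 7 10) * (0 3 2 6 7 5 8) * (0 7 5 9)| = 18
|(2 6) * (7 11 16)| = 6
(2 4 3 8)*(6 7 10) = [0, 1, 4, 8, 3, 5, 7, 10, 2, 9, 6] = (2 4 3 8)(6 7 10)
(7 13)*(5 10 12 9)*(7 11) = (5 10 12 9)(7 13 11) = [0, 1, 2, 3, 4, 10, 6, 13, 8, 5, 12, 7, 9, 11]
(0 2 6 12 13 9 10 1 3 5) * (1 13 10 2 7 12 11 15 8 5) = (0 7 12 10 13 9 2 6 11 15 8 5)(1 3) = [7, 3, 6, 1, 4, 0, 11, 12, 5, 2, 13, 15, 10, 9, 14, 8]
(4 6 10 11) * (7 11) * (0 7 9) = (0 7 11 4 6 10 9) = [7, 1, 2, 3, 6, 5, 10, 11, 8, 0, 9, 4]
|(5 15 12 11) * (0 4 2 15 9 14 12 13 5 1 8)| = |(0 4 2 15 13 5 9 14 12 11 1 8)| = 12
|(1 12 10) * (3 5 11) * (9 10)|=12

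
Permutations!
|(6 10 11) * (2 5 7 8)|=|(2 5 7 8)(6 10 11)|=12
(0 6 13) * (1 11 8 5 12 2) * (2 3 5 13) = (0 6 2 1 11 8 13)(3 5 12) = [6, 11, 1, 5, 4, 12, 2, 7, 13, 9, 10, 8, 3, 0]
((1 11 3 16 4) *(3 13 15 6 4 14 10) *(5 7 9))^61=((1 11 13 15 6 4)(3 16 14 10)(5 7 9))^61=(1 11 13 15 6 4)(3 16 14 10)(5 7 9)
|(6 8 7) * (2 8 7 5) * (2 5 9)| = |(2 8 9)(6 7)| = 6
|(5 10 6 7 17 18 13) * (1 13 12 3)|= 10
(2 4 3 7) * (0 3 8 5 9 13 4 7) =(0 3)(2 7)(4 8 5 9 13) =[3, 1, 7, 0, 8, 9, 6, 2, 5, 13, 10, 11, 12, 4]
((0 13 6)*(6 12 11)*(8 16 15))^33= (16)(0 11 13 6 12)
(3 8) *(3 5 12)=(3 8 5 12)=[0, 1, 2, 8, 4, 12, 6, 7, 5, 9, 10, 11, 3]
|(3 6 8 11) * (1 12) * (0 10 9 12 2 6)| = |(0 10 9 12 1 2 6 8 11 3)| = 10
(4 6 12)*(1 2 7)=(1 2 7)(4 6 12)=[0, 2, 7, 3, 6, 5, 12, 1, 8, 9, 10, 11, 4]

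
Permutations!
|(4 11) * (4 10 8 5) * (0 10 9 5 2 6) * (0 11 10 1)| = 8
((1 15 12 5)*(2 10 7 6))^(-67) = (1 15 12 5)(2 10 7 6)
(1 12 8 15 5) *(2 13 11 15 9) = (1 12 8 9 2 13 11 15 5) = [0, 12, 13, 3, 4, 1, 6, 7, 9, 2, 10, 15, 8, 11, 14, 5]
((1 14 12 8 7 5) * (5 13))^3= (1 8 5 12 13 14 7)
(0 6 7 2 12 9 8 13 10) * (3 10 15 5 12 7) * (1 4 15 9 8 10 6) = (0 1 4 15 5 12 8 13 9 10)(2 7)(3 6) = [1, 4, 7, 6, 15, 12, 3, 2, 13, 10, 0, 11, 8, 9, 14, 5]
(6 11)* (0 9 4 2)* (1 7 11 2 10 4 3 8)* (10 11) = [9, 7, 0, 8, 11, 5, 2, 10, 1, 3, 4, 6] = (0 9 3 8 1 7 10 4 11 6 2)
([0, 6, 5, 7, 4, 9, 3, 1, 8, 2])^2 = [0, 3, 9, 1, 4, 2, 7, 6, 8, 5]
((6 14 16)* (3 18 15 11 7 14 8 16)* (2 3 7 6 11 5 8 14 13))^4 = (2 5 6)(3 8 14)(7 18 16)(11 13 15)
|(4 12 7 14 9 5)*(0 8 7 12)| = 7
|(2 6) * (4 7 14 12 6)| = 6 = |(2 4 7 14 12 6)|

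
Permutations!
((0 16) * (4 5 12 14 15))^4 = ((0 16)(4 5 12 14 15))^4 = (16)(4 15 14 12 5)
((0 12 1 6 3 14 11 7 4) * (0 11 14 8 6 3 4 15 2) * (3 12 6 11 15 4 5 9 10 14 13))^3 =((0 6 5 9 10 14 13 3 8 11 7 4 15 2)(1 12))^3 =(0 9 13 11 15 6 10 3 7 2 5 14 8 4)(1 12)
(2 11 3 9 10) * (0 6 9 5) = (0 6 9 10 2 11 3 5) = [6, 1, 11, 5, 4, 0, 9, 7, 8, 10, 2, 3]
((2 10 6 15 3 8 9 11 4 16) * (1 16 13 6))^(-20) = ((1 16 2 10)(3 8 9 11 4 13 6 15))^(-20) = (16)(3 4)(6 9)(8 13)(11 15)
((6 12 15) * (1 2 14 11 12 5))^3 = ((1 2 14 11 12 15 6 5))^3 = (1 11 6 2 12 5 14 15)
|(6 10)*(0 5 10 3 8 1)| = 7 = |(0 5 10 6 3 8 1)|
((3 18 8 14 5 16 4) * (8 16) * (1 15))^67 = ((1 15)(3 18 16 4)(5 8 14))^67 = (1 15)(3 4 16 18)(5 8 14)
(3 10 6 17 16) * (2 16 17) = (17)(2 16 3 10 6) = [0, 1, 16, 10, 4, 5, 2, 7, 8, 9, 6, 11, 12, 13, 14, 15, 3, 17]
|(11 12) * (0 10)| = |(0 10)(11 12)| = 2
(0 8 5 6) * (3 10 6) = (0 8 5 3 10 6) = [8, 1, 2, 10, 4, 3, 0, 7, 5, 9, 6]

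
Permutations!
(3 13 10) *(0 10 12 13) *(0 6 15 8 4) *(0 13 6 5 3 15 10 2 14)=(0 2 14)(3 5)(4 13 12 6 10 15 8)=[2, 1, 14, 5, 13, 3, 10, 7, 4, 9, 15, 11, 6, 12, 0, 8]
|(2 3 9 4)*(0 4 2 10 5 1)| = |(0 4 10 5 1)(2 3 9)| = 15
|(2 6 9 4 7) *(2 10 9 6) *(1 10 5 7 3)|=|(1 10 9 4 3)(5 7)|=10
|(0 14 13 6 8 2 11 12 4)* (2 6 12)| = |(0 14 13 12 4)(2 11)(6 8)| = 10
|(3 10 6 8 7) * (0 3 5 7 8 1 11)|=|(0 3 10 6 1 11)(5 7)|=6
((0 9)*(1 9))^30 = (9)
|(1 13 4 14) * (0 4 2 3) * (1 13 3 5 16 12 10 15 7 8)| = 14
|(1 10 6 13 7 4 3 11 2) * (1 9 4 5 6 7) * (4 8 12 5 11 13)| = |(1 10 7 11 2 9 8 12 5 6 4 3 13)| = 13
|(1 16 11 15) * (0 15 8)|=|(0 15 1 16 11 8)|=6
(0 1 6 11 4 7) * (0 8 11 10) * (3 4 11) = [1, 6, 2, 4, 7, 5, 10, 8, 3, 9, 0, 11] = (11)(0 1 6 10)(3 4 7 8)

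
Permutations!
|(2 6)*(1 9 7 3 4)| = 10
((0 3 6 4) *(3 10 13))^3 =(0 3)(4 13)(6 10)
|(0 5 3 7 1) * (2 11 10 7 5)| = |(0 2 11 10 7 1)(3 5)| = 6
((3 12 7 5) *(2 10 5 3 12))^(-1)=((2 10 5 12 7 3))^(-1)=(2 3 7 12 5 10)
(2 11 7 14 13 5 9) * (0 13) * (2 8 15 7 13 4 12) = (0 4 12 2 11 13 5 9 8 15 7 14) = [4, 1, 11, 3, 12, 9, 6, 14, 15, 8, 10, 13, 2, 5, 0, 7]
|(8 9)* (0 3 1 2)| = 4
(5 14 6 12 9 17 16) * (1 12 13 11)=[0, 12, 2, 3, 4, 14, 13, 7, 8, 17, 10, 1, 9, 11, 6, 15, 5, 16]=(1 12 9 17 16 5 14 6 13 11)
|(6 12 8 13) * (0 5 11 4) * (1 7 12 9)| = |(0 5 11 4)(1 7 12 8 13 6 9)| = 28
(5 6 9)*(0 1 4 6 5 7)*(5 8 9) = [1, 4, 2, 3, 6, 8, 5, 0, 9, 7] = (0 1 4 6 5 8 9 7)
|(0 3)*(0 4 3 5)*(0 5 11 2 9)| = 4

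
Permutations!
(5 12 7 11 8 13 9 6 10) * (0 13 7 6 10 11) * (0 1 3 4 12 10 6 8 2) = (0 13 9 6 11 2)(1 3 4 12 8 7)(5 10) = [13, 3, 0, 4, 12, 10, 11, 1, 7, 6, 5, 2, 8, 9]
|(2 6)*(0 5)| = 2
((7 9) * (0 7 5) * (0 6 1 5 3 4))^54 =(0 4 3 9 7) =((0 7 9 3 4)(1 5 6))^54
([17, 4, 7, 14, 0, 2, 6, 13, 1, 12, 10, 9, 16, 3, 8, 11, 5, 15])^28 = [14, 13, 9, 5, 3, 11, 6, 12, 7, 0, 10, 4, 17, 16, 2, 1, 15, 8]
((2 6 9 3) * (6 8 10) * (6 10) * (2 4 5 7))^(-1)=(10)(2 7 5 4 3 9 6 8)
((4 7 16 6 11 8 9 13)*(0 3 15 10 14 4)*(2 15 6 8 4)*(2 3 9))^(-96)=(2 14 11 16 15 3 4 8 10 6 7)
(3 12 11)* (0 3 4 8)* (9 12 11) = (0 3 11 4 8)(9 12) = [3, 1, 2, 11, 8, 5, 6, 7, 0, 12, 10, 4, 9]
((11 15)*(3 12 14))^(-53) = (3 12 14)(11 15)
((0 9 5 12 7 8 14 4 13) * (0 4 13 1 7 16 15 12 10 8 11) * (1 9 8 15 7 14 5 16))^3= (0 10 1 4 7 8 15 14 9 11 5 12 13 16)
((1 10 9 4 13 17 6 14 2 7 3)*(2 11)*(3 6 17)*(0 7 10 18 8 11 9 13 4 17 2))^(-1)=(0 11 8 18 1 3 13 10 2 17 9 14 6 7)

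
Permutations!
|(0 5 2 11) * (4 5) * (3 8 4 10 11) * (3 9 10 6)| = |(0 6 3 8 4 5 2 9 10 11)| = 10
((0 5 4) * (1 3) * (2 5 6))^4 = ((0 6 2 5 4)(1 3))^4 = (0 4 5 2 6)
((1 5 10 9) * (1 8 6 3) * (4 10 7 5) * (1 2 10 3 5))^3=((1 4 3 2 10 9 8 6 5 7))^3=(1 2 8 7 3 9 5 4 10 6)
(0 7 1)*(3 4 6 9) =(0 7 1)(3 4 6 9) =[7, 0, 2, 4, 6, 5, 9, 1, 8, 3]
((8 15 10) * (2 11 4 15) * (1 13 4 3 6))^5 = ((1 13 4 15 10 8 2 11 3 6))^5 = (1 8)(2 13)(3 15)(4 11)(6 10)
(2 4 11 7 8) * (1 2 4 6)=(1 2 6)(4 11 7 8)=[0, 2, 6, 3, 11, 5, 1, 8, 4, 9, 10, 7]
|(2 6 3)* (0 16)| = |(0 16)(2 6 3)| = 6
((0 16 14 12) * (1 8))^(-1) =(0 12 14 16)(1 8)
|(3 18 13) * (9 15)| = |(3 18 13)(9 15)| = 6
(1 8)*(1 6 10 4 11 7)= (1 8 6 10 4 11 7)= [0, 8, 2, 3, 11, 5, 10, 1, 6, 9, 4, 7]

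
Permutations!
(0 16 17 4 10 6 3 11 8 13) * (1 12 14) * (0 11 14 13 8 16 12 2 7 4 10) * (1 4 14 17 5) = [12, 2, 7, 17, 0, 1, 3, 14, 8, 9, 6, 16, 13, 11, 4, 15, 5, 10] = (0 12 13 11 16 5 1 2 7 14 4)(3 17 10 6)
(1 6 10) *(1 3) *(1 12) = (1 6 10 3 12) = [0, 6, 2, 12, 4, 5, 10, 7, 8, 9, 3, 11, 1]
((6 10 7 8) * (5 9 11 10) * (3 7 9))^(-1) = (3 5 6 8 7)(9 10 11)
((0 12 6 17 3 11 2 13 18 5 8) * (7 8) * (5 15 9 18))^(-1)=(0 8 7 5 13 2 11 3 17 6 12)(9 15 18)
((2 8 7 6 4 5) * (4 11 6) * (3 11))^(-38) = ((2 8 7 4 5)(3 11 6))^(-38) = (2 7 5 8 4)(3 11 6)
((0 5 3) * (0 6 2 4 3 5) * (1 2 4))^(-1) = ((1 2)(3 6 4))^(-1) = (1 2)(3 4 6)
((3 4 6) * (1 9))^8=(9)(3 6 4)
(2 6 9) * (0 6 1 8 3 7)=(0 6 9 2 1 8 3 7)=[6, 8, 1, 7, 4, 5, 9, 0, 3, 2]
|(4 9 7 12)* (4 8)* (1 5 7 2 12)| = |(1 5 7)(2 12 8 4 9)| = 15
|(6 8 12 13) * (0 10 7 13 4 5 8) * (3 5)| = 5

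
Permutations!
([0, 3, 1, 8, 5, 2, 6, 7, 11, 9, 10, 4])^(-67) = (1 11 2 8 5 3 4)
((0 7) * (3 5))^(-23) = ((0 7)(3 5))^(-23) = (0 7)(3 5)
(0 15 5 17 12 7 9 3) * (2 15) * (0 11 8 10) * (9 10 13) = [2, 1, 15, 11, 4, 17, 6, 10, 13, 3, 0, 8, 7, 9, 14, 5, 16, 12] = (0 2 15 5 17 12 7 10)(3 11 8 13 9)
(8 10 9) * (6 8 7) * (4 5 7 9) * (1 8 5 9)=(1 8 10 4 9)(5 7 6)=[0, 8, 2, 3, 9, 7, 5, 6, 10, 1, 4]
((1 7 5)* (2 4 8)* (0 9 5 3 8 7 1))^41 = ((0 9 5)(2 4 7 3 8))^41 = (0 5 9)(2 4 7 3 8)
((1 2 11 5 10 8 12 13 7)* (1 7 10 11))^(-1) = ((1 2)(5 11)(8 12 13 10))^(-1) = (1 2)(5 11)(8 10 13 12)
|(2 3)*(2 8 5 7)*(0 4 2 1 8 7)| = |(0 4 2 3 7 1 8 5)| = 8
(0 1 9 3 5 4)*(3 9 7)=(9)(0 1 7 3 5 4)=[1, 7, 2, 5, 0, 4, 6, 3, 8, 9]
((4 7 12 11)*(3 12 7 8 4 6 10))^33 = ((3 12 11 6 10)(4 8))^33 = (3 6 12 10 11)(4 8)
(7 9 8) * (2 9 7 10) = (2 9 8 10) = [0, 1, 9, 3, 4, 5, 6, 7, 10, 8, 2]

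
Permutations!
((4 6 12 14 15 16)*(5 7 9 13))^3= (4 14)(5 13 9 7)(6 15)(12 16)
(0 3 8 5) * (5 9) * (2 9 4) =(0 3 8 4 2 9 5) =[3, 1, 9, 8, 2, 0, 6, 7, 4, 5]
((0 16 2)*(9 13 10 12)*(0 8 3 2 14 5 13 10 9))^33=((0 16 14 5 13 9 10 12)(2 8 3))^33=(0 16 14 5 13 9 10 12)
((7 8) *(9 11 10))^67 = (7 8)(9 11 10)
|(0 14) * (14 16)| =3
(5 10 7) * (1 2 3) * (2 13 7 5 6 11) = (1 13 7 6 11 2 3)(5 10) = [0, 13, 3, 1, 4, 10, 11, 6, 8, 9, 5, 2, 12, 7]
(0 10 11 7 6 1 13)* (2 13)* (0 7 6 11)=(0 10)(1 2 13 7 11 6)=[10, 2, 13, 3, 4, 5, 1, 11, 8, 9, 0, 6, 12, 7]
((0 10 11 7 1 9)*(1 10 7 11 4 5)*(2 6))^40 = (11)(0 1 4 7 9 5 10)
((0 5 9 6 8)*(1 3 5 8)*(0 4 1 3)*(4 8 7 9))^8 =(9)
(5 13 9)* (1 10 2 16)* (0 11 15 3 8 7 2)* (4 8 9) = (0 11 15 3 9 5 13 4 8 7 2 16 1 10) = [11, 10, 16, 9, 8, 13, 6, 2, 7, 5, 0, 15, 12, 4, 14, 3, 1]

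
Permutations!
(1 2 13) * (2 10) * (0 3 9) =(0 3 9)(1 10 2 13) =[3, 10, 13, 9, 4, 5, 6, 7, 8, 0, 2, 11, 12, 1]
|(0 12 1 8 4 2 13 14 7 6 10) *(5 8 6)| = 35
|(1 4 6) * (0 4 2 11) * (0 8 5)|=8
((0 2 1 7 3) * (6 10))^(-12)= (10)(0 7 2 3 1)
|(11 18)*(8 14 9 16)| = |(8 14 9 16)(11 18)| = 4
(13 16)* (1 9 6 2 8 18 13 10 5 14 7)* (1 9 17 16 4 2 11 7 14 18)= (1 17 16 10 5 18 13 4 2 8)(6 11 7 9)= [0, 17, 8, 3, 2, 18, 11, 9, 1, 6, 5, 7, 12, 4, 14, 15, 10, 16, 13]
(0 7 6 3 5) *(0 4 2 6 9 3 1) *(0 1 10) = (0 7 9 3 5 4 2 6 10) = [7, 1, 6, 5, 2, 4, 10, 9, 8, 3, 0]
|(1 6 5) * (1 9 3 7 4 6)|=6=|(3 7 4 6 5 9)|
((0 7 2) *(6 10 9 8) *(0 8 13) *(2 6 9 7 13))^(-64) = ((0 13)(2 8 9)(6 10 7))^(-64) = (13)(2 9 8)(6 7 10)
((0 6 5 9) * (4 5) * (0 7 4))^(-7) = (0 6)(4 5 9 7)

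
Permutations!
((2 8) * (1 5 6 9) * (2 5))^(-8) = ((1 2 8 5 6 9))^(-8) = (1 6 8)(2 9 5)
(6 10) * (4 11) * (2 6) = [0, 1, 6, 3, 11, 5, 10, 7, 8, 9, 2, 4] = (2 6 10)(4 11)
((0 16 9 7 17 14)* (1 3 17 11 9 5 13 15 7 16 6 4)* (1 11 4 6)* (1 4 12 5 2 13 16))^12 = (0 1)(2 5 7 13 16 12 15)(3 4)(9 14)(11 17)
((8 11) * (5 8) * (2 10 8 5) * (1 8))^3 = ((1 8 11 2 10))^3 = (1 2 8 10 11)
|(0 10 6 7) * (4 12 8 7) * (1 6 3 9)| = |(0 10 3 9 1 6 4 12 8 7)| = 10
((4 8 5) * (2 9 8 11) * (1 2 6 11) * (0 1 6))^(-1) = (0 11 6 4 5 8 9 2 1) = ((0 1 2 9 8 5 4 6 11))^(-1)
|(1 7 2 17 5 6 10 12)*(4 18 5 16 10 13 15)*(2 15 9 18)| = |(1 7 15 4 2 17 16 10 12)(5 6 13 9 18)| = 45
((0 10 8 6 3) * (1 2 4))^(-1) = (0 3 6 8 10)(1 4 2)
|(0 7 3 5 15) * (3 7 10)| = 5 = |(0 10 3 5 15)|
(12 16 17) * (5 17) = (5 17 12 16) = [0, 1, 2, 3, 4, 17, 6, 7, 8, 9, 10, 11, 16, 13, 14, 15, 5, 12]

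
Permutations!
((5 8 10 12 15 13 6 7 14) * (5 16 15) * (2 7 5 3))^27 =((2 7 14 16 15 13 6 5 8 10 12 3))^27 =(2 16 6 10)(3 14 13 8)(5 12 7 15)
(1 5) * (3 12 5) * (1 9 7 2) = (1 3 12 5 9 7 2) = [0, 3, 1, 12, 4, 9, 6, 2, 8, 7, 10, 11, 5]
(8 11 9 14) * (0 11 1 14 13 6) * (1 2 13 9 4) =(0 11 4 1 14 8 2 13 6) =[11, 14, 13, 3, 1, 5, 0, 7, 2, 9, 10, 4, 12, 6, 8]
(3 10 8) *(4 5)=[0, 1, 2, 10, 5, 4, 6, 7, 3, 9, 8]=(3 10 8)(4 5)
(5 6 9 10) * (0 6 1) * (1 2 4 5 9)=(0 6 1)(2 4 5)(9 10)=[6, 0, 4, 3, 5, 2, 1, 7, 8, 10, 9]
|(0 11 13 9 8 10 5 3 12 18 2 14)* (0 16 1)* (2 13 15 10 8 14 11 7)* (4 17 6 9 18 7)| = |(0 4 17 6 9 14 16 1)(2 11 15 10 5 3 12 7)(13 18)| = 8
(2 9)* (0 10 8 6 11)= (0 10 8 6 11)(2 9)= [10, 1, 9, 3, 4, 5, 11, 7, 6, 2, 8, 0]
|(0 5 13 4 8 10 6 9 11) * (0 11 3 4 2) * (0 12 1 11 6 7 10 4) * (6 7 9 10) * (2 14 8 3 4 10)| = |(0 5 13 14 8 10 9 4 3)(1 11 7 6 2 12)| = 18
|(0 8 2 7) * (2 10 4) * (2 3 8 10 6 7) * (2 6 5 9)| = 10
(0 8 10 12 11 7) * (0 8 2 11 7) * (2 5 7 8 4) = (0 5 7 4 2 11)(8 10 12) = [5, 1, 11, 3, 2, 7, 6, 4, 10, 9, 12, 0, 8]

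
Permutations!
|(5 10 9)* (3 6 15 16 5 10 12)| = 6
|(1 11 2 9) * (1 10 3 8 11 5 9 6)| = |(1 5 9 10 3 8 11 2 6)| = 9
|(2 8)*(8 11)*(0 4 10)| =3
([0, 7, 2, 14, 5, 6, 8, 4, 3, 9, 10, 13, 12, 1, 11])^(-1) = (1 13 11 14 3 8 6 5 4 7)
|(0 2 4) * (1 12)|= |(0 2 4)(1 12)|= 6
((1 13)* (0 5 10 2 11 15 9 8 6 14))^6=((0 5 10 2 11 15 9 8 6 14)(1 13))^6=(0 9 10 6 11)(2 14 15 5 8)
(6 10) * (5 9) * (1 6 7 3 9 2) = [0, 6, 1, 9, 4, 2, 10, 3, 8, 5, 7] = (1 6 10 7 3 9 5 2)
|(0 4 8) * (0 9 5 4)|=4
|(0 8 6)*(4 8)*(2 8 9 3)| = 7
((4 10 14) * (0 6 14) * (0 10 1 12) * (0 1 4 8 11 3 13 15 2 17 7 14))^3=((0 6)(1 12)(2 17 7 14 8 11 3 13 15))^3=(0 6)(1 12)(2 14 3)(7 11 15)(8 13 17)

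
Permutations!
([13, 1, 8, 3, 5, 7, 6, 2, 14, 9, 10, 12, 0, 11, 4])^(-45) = (0 12 11 13)(2 4)(5 8)(7 14)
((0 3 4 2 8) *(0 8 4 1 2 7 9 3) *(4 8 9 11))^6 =((1 2 8 9 3)(4 7 11))^6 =(11)(1 2 8 9 3)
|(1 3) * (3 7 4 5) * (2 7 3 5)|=6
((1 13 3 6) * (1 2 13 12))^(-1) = (1 12)(2 6 3 13)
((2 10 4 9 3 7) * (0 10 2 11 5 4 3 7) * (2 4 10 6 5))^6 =(0 6 5 10 3)(2 4 9 7 11)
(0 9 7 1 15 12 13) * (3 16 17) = [9, 15, 2, 16, 4, 5, 6, 1, 8, 7, 10, 11, 13, 0, 14, 12, 17, 3] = (0 9 7 1 15 12 13)(3 16 17)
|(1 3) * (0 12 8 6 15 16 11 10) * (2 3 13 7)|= |(0 12 8 6 15 16 11 10)(1 13 7 2 3)|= 40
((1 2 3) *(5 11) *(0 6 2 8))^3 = ((0 6 2 3 1 8)(5 11))^3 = (0 3)(1 6)(2 8)(5 11)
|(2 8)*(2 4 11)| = |(2 8 4 11)| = 4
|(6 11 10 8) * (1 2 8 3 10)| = 10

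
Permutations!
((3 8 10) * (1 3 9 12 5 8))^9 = ((1 3)(5 8 10 9 12))^9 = (1 3)(5 12 9 10 8)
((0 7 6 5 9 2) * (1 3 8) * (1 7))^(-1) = (0 2 9 5 6 7 8 3 1)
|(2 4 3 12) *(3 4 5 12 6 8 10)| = |(2 5 12)(3 6 8 10)| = 12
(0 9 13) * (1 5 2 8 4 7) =(0 9 13)(1 5 2 8 4 7) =[9, 5, 8, 3, 7, 2, 6, 1, 4, 13, 10, 11, 12, 0]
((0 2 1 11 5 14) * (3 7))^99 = (0 11)(1 14)(2 5)(3 7)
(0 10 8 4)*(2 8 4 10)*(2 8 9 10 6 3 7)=[8, 1, 9, 7, 0, 5, 3, 2, 6, 10, 4]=(0 8 6 3 7 2 9 10 4)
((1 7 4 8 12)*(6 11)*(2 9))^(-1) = ((1 7 4 8 12)(2 9)(6 11))^(-1) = (1 12 8 4 7)(2 9)(6 11)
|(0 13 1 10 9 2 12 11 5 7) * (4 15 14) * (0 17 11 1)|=60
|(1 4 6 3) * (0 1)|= 5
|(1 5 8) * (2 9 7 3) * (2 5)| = 7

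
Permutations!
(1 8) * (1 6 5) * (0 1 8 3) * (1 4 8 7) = (0 4 8 6 5 7 1 3) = [4, 3, 2, 0, 8, 7, 5, 1, 6]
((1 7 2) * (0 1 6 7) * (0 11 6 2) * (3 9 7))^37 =(0 11 3 7 1 6 9)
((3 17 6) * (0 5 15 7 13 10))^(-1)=((0 5 15 7 13 10)(3 17 6))^(-1)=(0 10 13 7 15 5)(3 6 17)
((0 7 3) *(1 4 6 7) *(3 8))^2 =((0 1 4 6 7 8 3))^2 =(0 4 7 3 1 6 8)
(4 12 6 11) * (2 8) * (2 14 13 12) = (2 8 14 13 12 6 11 4) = [0, 1, 8, 3, 2, 5, 11, 7, 14, 9, 10, 4, 6, 12, 13]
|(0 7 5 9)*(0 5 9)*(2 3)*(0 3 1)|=|(0 7 9 5 3 2 1)|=7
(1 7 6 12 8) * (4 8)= (1 7 6 12 4 8)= [0, 7, 2, 3, 8, 5, 12, 6, 1, 9, 10, 11, 4]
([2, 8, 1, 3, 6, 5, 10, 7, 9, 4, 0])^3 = (0 8 6 2 9 10 1 4)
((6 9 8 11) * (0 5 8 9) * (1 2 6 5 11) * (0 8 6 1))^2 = ((0 11 5 6 8)(1 2))^2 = (0 5 8 11 6)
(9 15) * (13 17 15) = (9 13 17 15) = [0, 1, 2, 3, 4, 5, 6, 7, 8, 13, 10, 11, 12, 17, 14, 9, 16, 15]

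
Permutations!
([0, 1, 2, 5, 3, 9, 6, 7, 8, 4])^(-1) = (3 4 9 5)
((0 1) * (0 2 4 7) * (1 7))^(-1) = ((0 7)(1 2 4))^(-1) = (0 7)(1 4 2)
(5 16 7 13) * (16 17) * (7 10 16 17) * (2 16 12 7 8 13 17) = (2 16 10 12 7 17)(5 8 13) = [0, 1, 16, 3, 4, 8, 6, 17, 13, 9, 12, 11, 7, 5, 14, 15, 10, 2]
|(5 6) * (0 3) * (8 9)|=2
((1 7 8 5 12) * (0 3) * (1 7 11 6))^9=(0 3)(5 12 7 8)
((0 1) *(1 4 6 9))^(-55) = (9)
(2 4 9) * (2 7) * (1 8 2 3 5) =(1 8 2 4 9 7 3 5) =[0, 8, 4, 5, 9, 1, 6, 3, 2, 7]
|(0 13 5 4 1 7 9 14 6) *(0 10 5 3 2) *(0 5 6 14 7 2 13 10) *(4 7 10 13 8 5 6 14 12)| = |(0 13 3 8 5 7 9 10 14 12 4 1 2 6)| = 14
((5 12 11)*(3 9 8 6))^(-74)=((3 9 8 6)(5 12 11))^(-74)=(3 8)(5 12 11)(6 9)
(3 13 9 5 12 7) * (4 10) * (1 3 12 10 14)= (1 3 13 9 5 10 4 14)(7 12)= [0, 3, 2, 13, 14, 10, 6, 12, 8, 5, 4, 11, 7, 9, 1]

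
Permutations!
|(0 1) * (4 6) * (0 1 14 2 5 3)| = 10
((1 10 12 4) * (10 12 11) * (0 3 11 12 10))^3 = ((0 3 11)(1 10 12 4))^3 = (1 4 12 10)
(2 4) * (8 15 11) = (2 4)(8 15 11) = [0, 1, 4, 3, 2, 5, 6, 7, 15, 9, 10, 8, 12, 13, 14, 11]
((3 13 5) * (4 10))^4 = (3 13 5)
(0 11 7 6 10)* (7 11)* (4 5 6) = (11)(0 7 4 5 6 10) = [7, 1, 2, 3, 5, 6, 10, 4, 8, 9, 0, 11]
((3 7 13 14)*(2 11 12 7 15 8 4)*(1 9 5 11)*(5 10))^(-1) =((1 9 10 5 11 12 7 13 14 3 15 8 4 2))^(-1) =(1 2 4 8 15 3 14 13 7 12 11 5 10 9)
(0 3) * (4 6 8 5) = [3, 1, 2, 0, 6, 4, 8, 7, 5] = (0 3)(4 6 8 5)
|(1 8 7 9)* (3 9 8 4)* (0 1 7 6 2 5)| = 10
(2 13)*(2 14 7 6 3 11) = [0, 1, 13, 11, 4, 5, 3, 6, 8, 9, 10, 2, 12, 14, 7] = (2 13 14 7 6 3 11)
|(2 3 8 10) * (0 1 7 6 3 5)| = 9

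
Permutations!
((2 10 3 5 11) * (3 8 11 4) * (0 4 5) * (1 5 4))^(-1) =(0 3 4 5 1)(2 11 8 10)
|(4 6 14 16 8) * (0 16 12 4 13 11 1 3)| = 28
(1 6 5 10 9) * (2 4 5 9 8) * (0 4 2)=(0 4 5 10 8)(1 6 9)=[4, 6, 2, 3, 5, 10, 9, 7, 0, 1, 8]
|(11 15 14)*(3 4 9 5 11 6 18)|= |(3 4 9 5 11 15 14 6 18)|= 9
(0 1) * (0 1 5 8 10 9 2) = [5, 1, 0, 3, 4, 8, 6, 7, 10, 2, 9] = (0 5 8 10 9 2)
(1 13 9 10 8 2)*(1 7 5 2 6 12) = [0, 13, 7, 3, 4, 2, 12, 5, 6, 10, 8, 11, 1, 9] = (1 13 9 10 8 6 12)(2 7 5)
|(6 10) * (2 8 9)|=6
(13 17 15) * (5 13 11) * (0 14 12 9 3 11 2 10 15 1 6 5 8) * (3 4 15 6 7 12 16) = (0 14 16 3 11 8)(1 7 12 9 4 15 2 10 6 5 13 17) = [14, 7, 10, 11, 15, 13, 5, 12, 0, 4, 6, 8, 9, 17, 16, 2, 3, 1]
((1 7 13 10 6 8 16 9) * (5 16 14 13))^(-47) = ((1 7 5 16 9)(6 8 14 13 10))^(-47) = (1 16 7 9 5)(6 13 8 10 14)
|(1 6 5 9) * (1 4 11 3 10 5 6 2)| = |(1 2)(3 10 5 9 4 11)| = 6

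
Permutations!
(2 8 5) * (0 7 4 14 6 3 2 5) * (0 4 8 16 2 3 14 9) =(0 7 8 4 9)(2 16)(6 14) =[7, 1, 16, 3, 9, 5, 14, 8, 4, 0, 10, 11, 12, 13, 6, 15, 2]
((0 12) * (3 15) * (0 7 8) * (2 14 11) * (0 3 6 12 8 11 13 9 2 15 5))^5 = ((0 8 3 5)(2 14 13 9)(6 12 7 11 15))^5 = (15)(0 8 3 5)(2 14 13 9)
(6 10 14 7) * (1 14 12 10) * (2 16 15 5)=(1 14 7 6)(2 16 15 5)(10 12)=[0, 14, 16, 3, 4, 2, 1, 6, 8, 9, 12, 11, 10, 13, 7, 5, 15]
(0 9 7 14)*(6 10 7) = (0 9 6 10 7 14) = [9, 1, 2, 3, 4, 5, 10, 14, 8, 6, 7, 11, 12, 13, 0]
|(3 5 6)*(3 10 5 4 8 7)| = |(3 4 8 7)(5 6 10)| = 12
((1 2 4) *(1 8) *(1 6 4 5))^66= (8)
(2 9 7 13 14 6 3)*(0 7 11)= (0 7 13 14 6 3 2 9 11)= [7, 1, 9, 2, 4, 5, 3, 13, 8, 11, 10, 0, 12, 14, 6]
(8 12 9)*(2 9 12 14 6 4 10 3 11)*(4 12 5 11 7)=[0, 1, 9, 7, 10, 11, 12, 4, 14, 8, 3, 2, 5, 13, 6]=(2 9 8 14 6 12 5 11)(3 7 4 10)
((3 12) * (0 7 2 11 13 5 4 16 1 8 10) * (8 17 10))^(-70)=((0 7 2 11 13 5 4 16 1 17 10)(3 12))^(-70)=(0 16 11 10 4 2 17 5 7 1 13)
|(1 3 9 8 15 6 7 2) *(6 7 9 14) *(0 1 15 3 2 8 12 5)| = 12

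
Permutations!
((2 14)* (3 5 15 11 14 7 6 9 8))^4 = (2 8 11 6 5)(3 14 9 15 7)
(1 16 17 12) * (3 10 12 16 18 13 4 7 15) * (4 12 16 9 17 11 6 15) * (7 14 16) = (1 18 13 12)(3 10 7 4 14 16 11 6 15)(9 17) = [0, 18, 2, 10, 14, 5, 15, 4, 8, 17, 7, 6, 1, 12, 16, 3, 11, 9, 13]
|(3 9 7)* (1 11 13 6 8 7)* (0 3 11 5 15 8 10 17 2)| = 14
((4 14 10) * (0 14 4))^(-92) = (0 14 10)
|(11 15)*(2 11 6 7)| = |(2 11 15 6 7)| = 5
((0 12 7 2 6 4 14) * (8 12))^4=(0 2)(4 12)(6 8)(7 14)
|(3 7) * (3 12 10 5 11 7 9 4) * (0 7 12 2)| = 12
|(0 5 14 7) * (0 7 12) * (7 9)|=4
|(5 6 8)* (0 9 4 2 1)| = |(0 9 4 2 1)(5 6 8)| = 15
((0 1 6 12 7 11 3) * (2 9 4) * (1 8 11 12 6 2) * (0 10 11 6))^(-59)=((0 8 6)(1 2 9 4)(3 10 11)(7 12))^(-59)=(0 8 6)(1 2 9 4)(3 10 11)(7 12)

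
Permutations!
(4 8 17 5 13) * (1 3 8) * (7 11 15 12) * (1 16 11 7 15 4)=(1 3 8 17 5 13)(4 16 11)(12 15)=[0, 3, 2, 8, 16, 13, 6, 7, 17, 9, 10, 4, 15, 1, 14, 12, 11, 5]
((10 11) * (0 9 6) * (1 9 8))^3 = (0 9 8 6 1)(10 11)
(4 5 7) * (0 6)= [6, 1, 2, 3, 5, 7, 0, 4]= (0 6)(4 5 7)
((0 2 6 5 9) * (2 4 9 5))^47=((0 4 9)(2 6))^47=(0 9 4)(2 6)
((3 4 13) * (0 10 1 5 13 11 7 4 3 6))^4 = (0 13 1)(4 11 7)(5 10 6)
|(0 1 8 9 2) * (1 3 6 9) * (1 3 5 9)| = 4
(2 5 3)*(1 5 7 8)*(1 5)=(2 7 8 5 3)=[0, 1, 7, 2, 4, 3, 6, 8, 5]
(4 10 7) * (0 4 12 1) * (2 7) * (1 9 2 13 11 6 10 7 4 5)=(0 5 1)(2 4 7 12 9)(6 10 13 11)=[5, 0, 4, 3, 7, 1, 10, 12, 8, 2, 13, 6, 9, 11]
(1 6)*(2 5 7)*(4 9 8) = (1 6)(2 5 7)(4 9 8) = [0, 6, 5, 3, 9, 7, 1, 2, 4, 8]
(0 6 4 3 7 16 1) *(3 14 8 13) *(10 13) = [6, 0, 2, 7, 14, 5, 4, 16, 10, 9, 13, 11, 12, 3, 8, 15, 1] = (0 6 4 14 8 10 13 3 7 16 1)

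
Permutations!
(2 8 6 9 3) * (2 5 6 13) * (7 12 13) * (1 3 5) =(1 3)(2 8 7 12 13)(5 6 9) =[0, 3, 8, 1, 4, 6, 9, 12, 7, 5, 10, 11, 13, 2]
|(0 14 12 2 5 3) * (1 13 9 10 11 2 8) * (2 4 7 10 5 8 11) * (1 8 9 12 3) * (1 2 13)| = 6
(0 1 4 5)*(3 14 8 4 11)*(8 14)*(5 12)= (14)(0 1 11 3 8 4 12 5)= [1, 11, 2, 8, 12, 0, 6, 7, 4, 9, 10, 3, 5, 13, 14]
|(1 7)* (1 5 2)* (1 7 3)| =6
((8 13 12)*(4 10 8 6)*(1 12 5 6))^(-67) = ((1 12)(4 10 8 13 5 6))^(-67) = (1 12)(4 6 5 13 8 10)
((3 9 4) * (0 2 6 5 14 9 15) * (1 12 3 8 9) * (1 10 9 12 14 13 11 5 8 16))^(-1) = (0 15 3 12 8 6 2)(1 16 4 9 10 14)(5 11 13)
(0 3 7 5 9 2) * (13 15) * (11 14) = (0 3 7 5 9 2)(11 14)(13 15) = [3, 1, 0, 7, 4, 9, 6, 5, 8, 2, 10, 14, 12, 15, 11, 13]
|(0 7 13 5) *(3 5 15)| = |(0 7 13 15 3 5)| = 6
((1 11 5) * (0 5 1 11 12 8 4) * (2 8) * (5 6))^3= (0 11 2)(1 8 6)(4 5 12)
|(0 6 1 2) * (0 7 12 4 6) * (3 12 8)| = |(1 2 7 8 3 12 4 6)| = 8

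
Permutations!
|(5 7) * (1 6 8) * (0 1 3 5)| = 7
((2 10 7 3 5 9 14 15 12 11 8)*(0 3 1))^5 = (0 15 10 5 11 1 14 2 3 12 7 9 8)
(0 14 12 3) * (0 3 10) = (0 14 12 10) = [14, 1, 2, 3, 4, 5, 6, 7, 8, 9, 0, 11, 10, 13, 12]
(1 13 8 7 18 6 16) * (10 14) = (1 13 8 7 18 6 16)(10 14) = [0, 13, 2, 3, 4, 5, 16, 18, 7, 9, 14, 11, 12, 8, 10, 15, 1, 17, 6]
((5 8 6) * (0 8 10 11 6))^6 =(5 11)(6 10) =((0 8)(5 10 11 6))^6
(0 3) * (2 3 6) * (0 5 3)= [6, 1, 0, 5, 4, 3, 2]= (0 6 2)(3 5)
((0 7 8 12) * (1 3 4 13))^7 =(0 12 8 7)(1 13 4 3)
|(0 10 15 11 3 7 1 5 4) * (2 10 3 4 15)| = |(0 3 7 1 5 15 11 4)(2 10)| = 8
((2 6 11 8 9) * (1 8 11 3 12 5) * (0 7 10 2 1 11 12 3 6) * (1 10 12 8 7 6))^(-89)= (0 2 10 9 8 11 5 12 7 1 6)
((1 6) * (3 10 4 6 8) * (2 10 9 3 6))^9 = (10)(3 9)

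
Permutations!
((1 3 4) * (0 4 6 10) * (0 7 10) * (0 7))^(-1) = (0 10 7 6 3 1 4)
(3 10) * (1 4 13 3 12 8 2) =[0, 4, 1, 10, 13, 5, 6, 7, 2, 9, 12, 11, 8, 3] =(1 4 13 3 10 12 8 2)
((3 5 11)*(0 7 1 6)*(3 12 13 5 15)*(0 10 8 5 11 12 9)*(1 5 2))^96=((0 7 5 12 13 11 9)(1 6 10 8 2)(3 15))^96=(15)(0 11 12 7 9 13 5)(1 6 10 8 2)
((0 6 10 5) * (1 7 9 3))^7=(0 5 10 6)(1 3 9 7)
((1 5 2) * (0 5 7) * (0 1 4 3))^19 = ((0 5 2 4 3)(1 7))^19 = (0 3 4 2 5)(1 7)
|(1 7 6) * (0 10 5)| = 3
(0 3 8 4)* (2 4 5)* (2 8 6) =(0 3 6 2 4)(5 8) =[3, 1, 4, 6, 0, 8, 2, 7, 5]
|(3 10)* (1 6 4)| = |(1 6 4)(3 10)| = 6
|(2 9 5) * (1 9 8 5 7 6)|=|(1 9 7 6)(2 8 5)|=12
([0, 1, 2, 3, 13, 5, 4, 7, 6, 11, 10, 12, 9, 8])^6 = [0, 1, 2, 3, 8, 5, 13, 7, 4, 9, 10, 11, 12, 6]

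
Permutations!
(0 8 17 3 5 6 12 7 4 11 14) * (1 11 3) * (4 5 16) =(0 8 17 1 11 14)(3 16 4)(5 6 12 7) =[8, 11, 2, 16, 3, 6, 12, 5, 17, 9, 10, 14, 7, 13, 0, 15, 4, 1]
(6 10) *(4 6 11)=(4 6 10 11)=[0, 1, 2, 3, 6, 5, 10, 7, 8, 9, 11, 4]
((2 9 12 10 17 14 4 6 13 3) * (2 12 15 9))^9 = ((3 12 10 17 14 4 6 13)(9 15))^9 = (3 12 10 17 14 4 6 13)(9 15)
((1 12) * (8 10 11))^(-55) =((1 12)(8 10 11))^(-55) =(1 12)(8 11 10)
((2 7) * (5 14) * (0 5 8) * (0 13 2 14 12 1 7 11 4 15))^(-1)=(0 15 4 11 2 13 8 14 7 1 12 5)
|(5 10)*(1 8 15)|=|(1 8 15)(5 10)|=6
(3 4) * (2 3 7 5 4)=[0, 1, 3, 2, 7, 4, 6, 5]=(2 3)(4 7 5)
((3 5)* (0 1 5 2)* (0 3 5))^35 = (5)(0 1)(2 3)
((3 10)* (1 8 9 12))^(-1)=(1 12 9 8)(3 10)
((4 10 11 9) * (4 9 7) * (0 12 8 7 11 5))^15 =(0 12 8 7 4 10 5)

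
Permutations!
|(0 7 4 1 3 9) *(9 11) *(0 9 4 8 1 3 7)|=3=|(1 7 8)(3 11 4)|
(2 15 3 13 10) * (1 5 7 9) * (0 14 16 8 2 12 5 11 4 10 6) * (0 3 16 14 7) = (0 7 9 1 11 4 10 12 5)(2 15 16 8)(3 13 6) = [7, 11, 15, 13, 10, 0, 3, 9, 2, 1, 12, 4, 5, 6, 14, 16, 8]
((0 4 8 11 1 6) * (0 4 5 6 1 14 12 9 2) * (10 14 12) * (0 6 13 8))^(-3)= (0 2 11 5 6 12 13 4 9 8)(10 14)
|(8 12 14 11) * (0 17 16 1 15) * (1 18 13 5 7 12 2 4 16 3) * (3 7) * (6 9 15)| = |(0 17 7 12 14 11 8 2 4 16 18 13 5 3 1 6 9 15)| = 18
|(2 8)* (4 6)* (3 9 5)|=|(2 8)(3 9 5)(4 6)|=6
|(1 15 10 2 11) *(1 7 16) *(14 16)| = 8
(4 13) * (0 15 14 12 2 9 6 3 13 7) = (0 15 14 12 2 9 6 3 13 4 7) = [15, 1, 9, 13, 7, 5, 3, 0, 8, 6, 10, 11, 2, 4, 12, 14]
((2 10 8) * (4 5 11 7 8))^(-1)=(2 8 7 11 5 4 10)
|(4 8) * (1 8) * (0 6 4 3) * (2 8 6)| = |(0 2 8 3)(1 6 4)| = 12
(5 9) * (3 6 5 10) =(3 6 5 9 10) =[0, 1, 2, 6, 4, 9, 5, 7, 8, 10, 3]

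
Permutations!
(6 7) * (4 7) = (4 7 6) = [0, 1, 2, 3, 7, 5, 4, 6]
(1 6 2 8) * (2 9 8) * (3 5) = [0, 6, 2, 5, 4, 3, 9, 7, 1, 8] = (1 6 9 8)(3 5)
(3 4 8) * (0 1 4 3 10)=(0 1 4 8 10)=[1, 4, 2, 3, 8, 5, 6, 7, 10, 9, 0]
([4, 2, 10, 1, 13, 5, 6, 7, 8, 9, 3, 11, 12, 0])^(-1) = (0 13 4)(1 3 10 2)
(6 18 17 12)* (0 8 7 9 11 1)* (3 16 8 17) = [17, 0, 2, 16, 4, 5, 18, 9, 7, 11, 10, 1, 6, 13, 14, 15, 8, 12, 3] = (0 17 12 6 18 3 16 8 7 9 11 1)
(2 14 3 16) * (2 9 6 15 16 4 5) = (2 14 3 4 5)(6 15 16 9) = [0, 1, 14, 4, 5, 2, 15, 7, 8, 6, 10, 11, 12, 13, 3, 16, 9]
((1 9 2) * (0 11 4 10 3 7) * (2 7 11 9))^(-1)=(0 7 9)(1 2)(3 10 4 11)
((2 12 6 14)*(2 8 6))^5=((2 12)(6 14 8))^5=(2 12)(6 8 14)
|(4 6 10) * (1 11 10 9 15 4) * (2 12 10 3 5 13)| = |(1 11 3 5 13 2 12 10)(4 6 9 15)| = 8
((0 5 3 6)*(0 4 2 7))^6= ((0 5 3 6 4 2 7))^6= (0 7 2 4 6 3 5)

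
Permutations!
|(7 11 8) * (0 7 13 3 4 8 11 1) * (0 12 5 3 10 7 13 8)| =9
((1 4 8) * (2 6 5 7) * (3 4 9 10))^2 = (1 10 4)(2 5)(3 8 9)(6 7)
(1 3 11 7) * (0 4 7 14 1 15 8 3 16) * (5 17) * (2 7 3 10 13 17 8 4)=(0 2 7 15 4 3 11 14 1 16)(5 8 10 13 17)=[2, 16, 7, 11, 3, 8, 6, 15, 10, 9, 13, 14, 12, 17, 1, 4, 0, 5]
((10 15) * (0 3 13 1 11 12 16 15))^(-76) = (0 12 3 16 13 15 1 10 11) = ((0 3 13 1 11 12 16 15 10))^(-76)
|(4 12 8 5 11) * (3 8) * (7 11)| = |(3 8 5 7 11 4 12)| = 7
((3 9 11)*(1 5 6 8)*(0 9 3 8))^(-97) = ((0 9 11 8 1 5 6))^(-97) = (0 9 11 8 1 5 6)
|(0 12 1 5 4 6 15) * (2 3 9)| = 21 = |(0 12 1 5 4 6 15)(2 3 9)|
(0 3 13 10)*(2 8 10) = [3, 1, 8, 13, 4, 5, 6, 7, 10, 9, 0, 11, 12, 2] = (0 3 13 2 8 10)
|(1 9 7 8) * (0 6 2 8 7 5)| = |(0 6 2 8 1 9 5)| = 7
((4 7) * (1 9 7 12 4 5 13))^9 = (1 13 5 7 9)(4 12)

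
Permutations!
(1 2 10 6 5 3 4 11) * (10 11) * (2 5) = (1 5 3 4 10 6 2 11) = [0, 5, 11, 4, 10, 3, 2, 7, 8, 9, 6, 1]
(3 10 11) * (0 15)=[15, 1, 2, 10, 4, 5, 6, 7, 8, 9, 11, 3, 12, 13, 14, 0]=(0 15)(3 10 11)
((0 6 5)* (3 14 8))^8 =((0 6 5)(3 14 8))^8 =(0 5 6)(3 8 14)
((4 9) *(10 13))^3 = (4 9)(10 13)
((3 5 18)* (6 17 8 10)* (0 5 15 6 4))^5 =(0 6)(3 10)(4 15)(5 17)(8 18)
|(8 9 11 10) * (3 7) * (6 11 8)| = |(3 7)(6 11 10)(8 9)| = 6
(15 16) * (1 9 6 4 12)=[0, 9, 2, 3, 12, 5, 4, 7, 8, 6, 10, 11, 1, 13, 14, 16, 15]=(1 9 6 4 12)(15 16)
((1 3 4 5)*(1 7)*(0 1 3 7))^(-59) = ((0 1 7 3 4 5))^(-59) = (0 1 7 3 4 5)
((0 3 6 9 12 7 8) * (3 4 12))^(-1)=(0 8 7 12 4)(3 9 6)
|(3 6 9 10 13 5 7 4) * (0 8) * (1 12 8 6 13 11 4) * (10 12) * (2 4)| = 45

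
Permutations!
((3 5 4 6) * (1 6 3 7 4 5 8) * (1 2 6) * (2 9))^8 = ((2 6 7 4 3 8 9))^8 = (2 6 7 4 3 8 9)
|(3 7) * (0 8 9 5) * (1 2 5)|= 6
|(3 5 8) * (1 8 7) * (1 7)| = 4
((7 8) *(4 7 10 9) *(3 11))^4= (11)(4 9 10 8 7)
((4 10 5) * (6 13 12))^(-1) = (4 5 10)(6 12 13)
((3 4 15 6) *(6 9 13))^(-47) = (3 4 15 9 13 6)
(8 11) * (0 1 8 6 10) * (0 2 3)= [1, 8, 3, 0, 4, 5, 10, 7, 11, 9, 2, 6]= (0 1 8 11 6 10 2 3)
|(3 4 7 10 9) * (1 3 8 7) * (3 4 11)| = 4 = |(1 4)(3 11)(7 10 9 8)|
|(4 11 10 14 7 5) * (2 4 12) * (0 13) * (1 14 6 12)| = |(0 13)(1 14 7 5)(2 4 11 10 6 12)| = 12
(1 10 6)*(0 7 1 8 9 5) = (0 7 1 10 6 8 9 5) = [7, 10, 2, 3, 4, 0, 8, 1, 9, 5, 6]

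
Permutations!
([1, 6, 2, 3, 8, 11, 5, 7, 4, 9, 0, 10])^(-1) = (0 10 11 5 6 1)(4 8)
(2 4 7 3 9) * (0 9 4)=(0 9 2)(3 4 7)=[9, 1, 0, 4, 7, 5, 6, 3, 8, 2]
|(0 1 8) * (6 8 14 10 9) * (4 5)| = |(0 1 14 10 9 6 8)(4 5)| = 14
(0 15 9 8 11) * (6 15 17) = (0 17 6 15 9 8 11) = [17, 1, 2, 3, 4, 5, 15, 7, 11, 8, 10, 0, 12, 13, 14, 9, 16, 6]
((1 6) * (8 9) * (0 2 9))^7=((0 2 9 8)(1 6))^7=(0 8 9 2)(1 6)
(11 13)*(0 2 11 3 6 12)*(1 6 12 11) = (0 2 1 6 11 13 3 12) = [2, 6, 1, 12, 4, 5, 11, 7, 8, 9, 10, 13, 0, 3]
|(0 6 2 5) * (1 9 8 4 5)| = |(0 6 2 1 9 8 4 5)| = 8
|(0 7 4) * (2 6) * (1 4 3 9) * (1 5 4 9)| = 14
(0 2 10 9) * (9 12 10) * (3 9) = [2, 1, 3, 9, 4, 5, 6, 7, 8, 0, 12, 11, 10] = (0 2 3 9)(10 12)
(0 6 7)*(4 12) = (0 6 7)(4 12) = [6, 1, 2, 3, 12, 5, 7, 0, 8, 9, 10, 11, 4]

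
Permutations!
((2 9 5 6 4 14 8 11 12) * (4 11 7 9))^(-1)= ((2 4 14 8 7 9 5 6 11 12))^(-1)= (2 12 11 6 5 9 7 8 14 4)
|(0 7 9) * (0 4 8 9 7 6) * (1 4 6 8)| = |(0 8 9 6)(1 4)| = 4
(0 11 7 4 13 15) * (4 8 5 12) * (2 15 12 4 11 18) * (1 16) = (0 18 2 15)(1 16)(4 13 12 11 7 8 5) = [18, 16, 15, 3, 13, 4, 6, 8, 5, 9, 10, 7, 11, 12, 14, 0, 1, 17, 2]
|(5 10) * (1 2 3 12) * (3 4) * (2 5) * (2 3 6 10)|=8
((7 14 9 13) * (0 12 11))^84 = (14)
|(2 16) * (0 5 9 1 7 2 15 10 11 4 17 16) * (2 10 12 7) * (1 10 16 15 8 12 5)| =84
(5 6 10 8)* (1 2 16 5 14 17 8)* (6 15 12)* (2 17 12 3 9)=(1 17 8 14 12 6 10)(2 16 5 15 3 9)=[0, 17, 16, 9, 4, 15, 10, 7, 14, 2, 1, 11, 6, 13, 12, 3, 5, 8]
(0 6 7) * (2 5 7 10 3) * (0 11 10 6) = (2 5 7 11 10 3) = [0, 1, 5, 2, 4, 7, 6, 11, 8, 9, 3, 10]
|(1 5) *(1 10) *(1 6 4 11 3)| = 7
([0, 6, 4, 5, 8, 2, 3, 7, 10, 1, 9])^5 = [0, 4, 1, 10, 6, 9, 8, 7, 3, 2, 5]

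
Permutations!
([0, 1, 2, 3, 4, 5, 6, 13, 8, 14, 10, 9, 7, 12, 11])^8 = (7 12 13)(9 11 14)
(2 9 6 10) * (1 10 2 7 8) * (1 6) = (1 10 7 8 6 2 9) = [0, 10, 9, 3, 4, 5, 2, 8, 6, 1, 7]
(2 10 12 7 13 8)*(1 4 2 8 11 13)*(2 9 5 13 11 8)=(1 4 9 5 13 8 2 10 12 7)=[0, 4, 10, 3, 9, 13, 6, 1, 2, 5, 12, 11, 7, 8]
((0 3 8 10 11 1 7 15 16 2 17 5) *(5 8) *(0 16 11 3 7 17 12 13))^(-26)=(0 15 1 8 3 16 12)(2 13 7 11 17 10 5)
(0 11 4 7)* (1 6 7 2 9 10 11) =[1, 6, 9, 3, 2, 5, 7, 0, 8, 10, 11, 4] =(0 1 6 7)(2 9 10 11 4)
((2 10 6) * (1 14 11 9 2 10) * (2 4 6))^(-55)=((1 14 11 9 4 6 10 2))^(-55)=(1 14 11 9 4 6 10 2)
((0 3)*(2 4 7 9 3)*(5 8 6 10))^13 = ((0 2 4 7 9 3)(5 8 6 10))^13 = (0 2 4 7 9 3)(5 8 6 10)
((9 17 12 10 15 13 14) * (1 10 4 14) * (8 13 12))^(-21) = (1 13 8 17 9 14 4 12 15 10)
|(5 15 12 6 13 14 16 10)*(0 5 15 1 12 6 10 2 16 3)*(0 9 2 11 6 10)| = 8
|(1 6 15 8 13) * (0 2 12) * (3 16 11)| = |(0 2 12)(1 6 15 8 13)(3 16 11)| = 15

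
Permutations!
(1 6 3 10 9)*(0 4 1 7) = (0 4 1 6 3 10 9 7) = [4, 6, 2, 10, 1, 5, 3, 0, 8, 7, 9]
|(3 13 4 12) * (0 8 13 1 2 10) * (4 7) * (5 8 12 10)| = |(0 12 3 1 2 5 8 13 7 4 10)| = 11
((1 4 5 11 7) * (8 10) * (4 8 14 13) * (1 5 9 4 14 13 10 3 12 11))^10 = ((1 8 3 12 11 7 5)(4 9)(10 13 14))^10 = (1 12 5 3 7 8 11)(10 13 14)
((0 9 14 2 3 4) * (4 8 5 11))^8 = ((0 9 14 2 3 8 5 11 4))^8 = (0 4 11 5 8 3 2 14 9)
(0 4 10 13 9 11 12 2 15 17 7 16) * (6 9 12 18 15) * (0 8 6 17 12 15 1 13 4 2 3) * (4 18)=(0 2 17 7 16 8 6 9 11 4 10 18 1 13 15 12 3)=[2, 13, 17, 0, 10, 5, 9, 16, 6, 11, 18, 4, 3, 15, 14, 12, 8, 7, 1]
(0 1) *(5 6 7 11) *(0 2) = [1, 2, 0, 3, 4, 6, 7, 11, 8, 9, 10, 5] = (0 1 2)(5 6 7 11)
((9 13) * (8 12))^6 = (13) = ((8 12)(9 13))^6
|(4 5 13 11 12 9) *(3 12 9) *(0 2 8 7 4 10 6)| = 22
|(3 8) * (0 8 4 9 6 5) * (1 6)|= 8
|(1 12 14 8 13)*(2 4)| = |(1 12 14 8 13)(2 4)| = 10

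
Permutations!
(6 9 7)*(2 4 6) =(2 4 6 9 7) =[0, 1, 4, 3, 6, 5, 9, 2, 8, 7]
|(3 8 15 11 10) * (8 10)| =|(3 10)(8 15 11)| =6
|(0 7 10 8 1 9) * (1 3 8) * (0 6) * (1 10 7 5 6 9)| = 6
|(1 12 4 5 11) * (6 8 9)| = |(1 12 4 5 11)(6 8 9)| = 15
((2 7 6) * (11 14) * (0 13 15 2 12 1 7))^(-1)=(0 2 15 13)(1 12 6 7)(11 14)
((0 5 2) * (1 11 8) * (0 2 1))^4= (0 8 11 1 5)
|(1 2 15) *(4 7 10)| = |(1 2 15)(4 7 10)| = 3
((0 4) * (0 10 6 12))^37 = ((0 4 10 6 12))^37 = (0 10 12 4 6)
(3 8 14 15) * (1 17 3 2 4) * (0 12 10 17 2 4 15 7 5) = (0 12 10 17 3 8 14 7 5)(1 2 15 4) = [12, 2, 15, 8, 1, 0, 6, 5, 14, 9, 17, 11, 10, 13, 7, 4, 16, 3]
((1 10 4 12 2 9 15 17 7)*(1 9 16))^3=((1 10 4 12 2 16)(7 9 15 17))^3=(1 12)(2 10)(4 16)(7 17 15 9)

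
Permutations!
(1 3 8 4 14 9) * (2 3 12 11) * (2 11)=(1 12 2 3 8 4 14 9)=[0, 12, 3, 8, 14, 5, 6, 7, 4, 1, 10, 11, 2, 13, 9]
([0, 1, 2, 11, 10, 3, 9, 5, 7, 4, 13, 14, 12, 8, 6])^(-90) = [0, 1, 2, 7, 6, 8, 11, 13, 10, 14, 9, 5, 12, 4, 3]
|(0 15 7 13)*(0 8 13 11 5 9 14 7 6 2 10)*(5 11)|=20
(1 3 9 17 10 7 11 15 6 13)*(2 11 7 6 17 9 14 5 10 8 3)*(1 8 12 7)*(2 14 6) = [0, 14, 11, 6, 4, 10, 13, 1, 3, 9, 2, 15, 7, 8, 5, 17, 16, 12] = (1 14 5 10 2 11 15 17 12 7)(3 6 13 8)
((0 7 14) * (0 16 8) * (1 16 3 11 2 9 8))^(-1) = ((0 7 14 3 11 2 9 8)(1 16))^(-1) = (0 8 9 2 11 3 14 7)(1 16)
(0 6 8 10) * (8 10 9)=[6, 1, 2, 3, 4, 5, 10, 7, 9, 8, 0]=(0 6 10)(8 9)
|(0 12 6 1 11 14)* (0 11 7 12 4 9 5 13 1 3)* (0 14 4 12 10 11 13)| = 13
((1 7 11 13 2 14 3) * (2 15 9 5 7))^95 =((1 2 14 3)(5 7 11 13 15 9))^95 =(1 3 14 2)(5 9 15 13 11 7)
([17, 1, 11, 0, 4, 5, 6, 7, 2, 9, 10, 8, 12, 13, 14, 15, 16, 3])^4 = (0 17 3)(2 11 8)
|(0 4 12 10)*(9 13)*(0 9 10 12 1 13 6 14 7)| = 9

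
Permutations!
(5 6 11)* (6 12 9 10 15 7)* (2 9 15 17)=(2 9 10 17)(5 12 15 7 6 11)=[0, 1, 9, 3, 4, 12, 11, 6, 8, 10, 17, 5, 15, 13, 14, 7, 16, 2]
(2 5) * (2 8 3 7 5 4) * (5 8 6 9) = (2 4)(3 7 8)(5 6 9) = [0, 1, 4, 7, 2, 6, 9, 8, 3, 5]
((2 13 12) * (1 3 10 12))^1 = ((1 3 10 12 2 13))^1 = (1 3 10 12 2 13)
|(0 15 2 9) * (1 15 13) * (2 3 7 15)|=|(0 13 1 2 9)(3 7 15)|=15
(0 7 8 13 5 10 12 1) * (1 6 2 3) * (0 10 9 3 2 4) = [7, 10, 2, 1, 0, 9, 4, 8, 13, 3, 12, 11, 6, 5] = (0 7 8 13 5 9 3 1 10 12 6 4)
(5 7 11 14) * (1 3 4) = (1 3 4)(5 7 11 14) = [0, 3, 2, 4, 1, 7, 6, 11, 8, 9, 10, 14, 12, 13, 5]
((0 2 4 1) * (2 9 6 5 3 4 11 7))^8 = (0 9 6 5 3 4 1)(2 7 11)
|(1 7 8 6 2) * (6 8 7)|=3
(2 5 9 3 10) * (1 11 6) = (1 11 6)(2 5 9 3 10) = [0, 11, 5, 10, 4, 9, 1, 7, 8, 3, 2, 6]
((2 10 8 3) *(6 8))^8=((2 10 6 8 3))^8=(2 8 10 3 6)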